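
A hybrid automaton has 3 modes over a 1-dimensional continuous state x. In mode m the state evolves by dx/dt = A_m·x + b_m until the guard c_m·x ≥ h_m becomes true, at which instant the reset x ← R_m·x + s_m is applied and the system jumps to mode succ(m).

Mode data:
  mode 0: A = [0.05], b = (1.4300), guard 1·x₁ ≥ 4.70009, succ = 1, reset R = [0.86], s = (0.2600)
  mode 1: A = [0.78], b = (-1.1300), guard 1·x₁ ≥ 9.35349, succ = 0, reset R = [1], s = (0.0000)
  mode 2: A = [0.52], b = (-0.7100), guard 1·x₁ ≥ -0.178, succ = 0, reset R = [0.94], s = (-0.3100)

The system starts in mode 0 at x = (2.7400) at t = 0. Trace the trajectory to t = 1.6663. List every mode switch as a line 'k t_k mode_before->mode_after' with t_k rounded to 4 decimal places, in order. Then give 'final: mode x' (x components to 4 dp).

Mode 0: guard c·x = 4.7001 hit at Δt = 1.2133 (t = 1.2133), x⁻ = (4.7001) → reset → x⁺ = (4.3021), jump to mode 1
Mode 1: flow for 0.4530 to horizon, guard not reached → x = (5.5114)

1 1.2133 0->1
final: 1 5.5114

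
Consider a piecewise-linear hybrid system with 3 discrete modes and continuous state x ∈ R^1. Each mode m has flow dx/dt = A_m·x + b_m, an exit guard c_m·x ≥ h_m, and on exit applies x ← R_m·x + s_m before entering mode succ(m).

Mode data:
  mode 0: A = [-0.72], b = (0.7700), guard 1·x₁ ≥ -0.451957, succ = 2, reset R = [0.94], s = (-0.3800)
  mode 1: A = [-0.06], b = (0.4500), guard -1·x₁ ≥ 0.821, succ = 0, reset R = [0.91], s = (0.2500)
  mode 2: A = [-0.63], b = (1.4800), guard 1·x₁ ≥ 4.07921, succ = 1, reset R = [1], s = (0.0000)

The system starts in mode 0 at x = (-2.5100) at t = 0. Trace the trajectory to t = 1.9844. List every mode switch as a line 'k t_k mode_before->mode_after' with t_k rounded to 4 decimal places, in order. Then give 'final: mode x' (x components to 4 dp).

1 1.1883 0->2
final: 2 0.4391

Mode 0: guard c·x = -0.4520 hit at Δt = 1.1883 (t = 1.1883), x⁻ = (-0.4520) → reset → x⁺ = (-0.8048), jump to mode 2
Mode 2: flow for 0.7961 to horizon, guard not reached → x = (0.4391)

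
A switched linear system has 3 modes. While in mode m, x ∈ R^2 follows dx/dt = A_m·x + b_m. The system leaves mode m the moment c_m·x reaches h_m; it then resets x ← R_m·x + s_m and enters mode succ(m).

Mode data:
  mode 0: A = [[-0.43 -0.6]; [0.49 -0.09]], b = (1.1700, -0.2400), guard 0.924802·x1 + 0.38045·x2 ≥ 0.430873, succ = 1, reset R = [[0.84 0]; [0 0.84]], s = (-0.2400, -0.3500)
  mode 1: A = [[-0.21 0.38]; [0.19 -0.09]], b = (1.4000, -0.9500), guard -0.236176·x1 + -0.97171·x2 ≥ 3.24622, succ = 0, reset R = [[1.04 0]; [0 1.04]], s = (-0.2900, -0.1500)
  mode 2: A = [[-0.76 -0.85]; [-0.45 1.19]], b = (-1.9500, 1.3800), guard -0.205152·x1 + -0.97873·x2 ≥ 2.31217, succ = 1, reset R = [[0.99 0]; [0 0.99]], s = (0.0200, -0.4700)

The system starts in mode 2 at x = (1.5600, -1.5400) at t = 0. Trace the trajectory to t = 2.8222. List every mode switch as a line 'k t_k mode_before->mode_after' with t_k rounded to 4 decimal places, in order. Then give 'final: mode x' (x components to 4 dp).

1 0.6676 2->1
2 1.7954 1->0
3 2.2693 0->1
final: 1 1.2669 -3.5031

Mode 2: guard c·x = 2.3122 hit at Δt = 0.6676 (t = 0.6676), x⁻ = (0.8227, -2.5349) → reset → x⁺ = (0.8345, -2.9795), jump to mode 1
Mode 1: guard c·x = 3.2462 hit at Δt = 1.1278 (t = 1.7954), x⁻ = (0.8149, -3.5388) → reset → x⁺ = (0.5575, -3.8303), jump to mode 0
Mode 0: guard c·x = 0.4309 hit at Δt = 0.4739 (t = 2.2693), x⁻ = (1.9033, -3.4939) → reset → x⁺ = (1.3587, -3.2849), jump to mode 1
Mode 1: flow for 0.5529 to horizon, guard not reached → x = (1.2669, -3.5031)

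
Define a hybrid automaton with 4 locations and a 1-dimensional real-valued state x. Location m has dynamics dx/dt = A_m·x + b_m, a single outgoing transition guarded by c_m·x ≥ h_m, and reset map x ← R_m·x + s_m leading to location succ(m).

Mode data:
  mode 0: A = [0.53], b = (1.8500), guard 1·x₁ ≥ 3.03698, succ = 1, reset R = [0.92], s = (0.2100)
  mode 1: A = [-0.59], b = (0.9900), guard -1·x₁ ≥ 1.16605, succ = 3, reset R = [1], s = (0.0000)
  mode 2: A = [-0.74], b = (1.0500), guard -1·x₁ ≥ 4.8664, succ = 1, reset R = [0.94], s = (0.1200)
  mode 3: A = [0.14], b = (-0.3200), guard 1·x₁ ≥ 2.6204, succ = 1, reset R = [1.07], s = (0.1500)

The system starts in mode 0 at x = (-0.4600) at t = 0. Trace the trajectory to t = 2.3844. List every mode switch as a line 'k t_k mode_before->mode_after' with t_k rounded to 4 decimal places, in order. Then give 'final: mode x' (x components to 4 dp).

1 1.4477 0->1
final: 1 2.4410

Mode 0: guard c·x = 3.0370 hit at Δt = 1.4477 (t = 1.4477), x⁻ = (3.0370) → reset → x⁺ = (3.0040), jump to mode 1
Mode 1: flow for 0.9367 to horizon, guard not reached → x = (2.4410)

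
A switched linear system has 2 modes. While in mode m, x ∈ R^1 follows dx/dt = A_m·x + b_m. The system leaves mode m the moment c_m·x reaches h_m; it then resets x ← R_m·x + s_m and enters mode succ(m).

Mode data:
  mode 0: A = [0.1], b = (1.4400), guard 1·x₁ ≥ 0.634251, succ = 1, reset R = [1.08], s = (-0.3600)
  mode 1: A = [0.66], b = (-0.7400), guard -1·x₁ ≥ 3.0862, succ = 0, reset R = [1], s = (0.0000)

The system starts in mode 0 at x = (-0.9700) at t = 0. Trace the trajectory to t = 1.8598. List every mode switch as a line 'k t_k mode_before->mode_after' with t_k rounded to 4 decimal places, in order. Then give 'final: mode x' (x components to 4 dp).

1 1.1284 0->1
final: 1 -0.1691

Mode 0: guard c·x = 0.6343 hit at Δt = 1.1284 (t = 1.1284), x⁻ = (0.6343) → reset → x⁺ = (0.3250), jump to mode 1
Mode 1: flow for 0.7314 to horizon, guard not reached → x = (-0.1691)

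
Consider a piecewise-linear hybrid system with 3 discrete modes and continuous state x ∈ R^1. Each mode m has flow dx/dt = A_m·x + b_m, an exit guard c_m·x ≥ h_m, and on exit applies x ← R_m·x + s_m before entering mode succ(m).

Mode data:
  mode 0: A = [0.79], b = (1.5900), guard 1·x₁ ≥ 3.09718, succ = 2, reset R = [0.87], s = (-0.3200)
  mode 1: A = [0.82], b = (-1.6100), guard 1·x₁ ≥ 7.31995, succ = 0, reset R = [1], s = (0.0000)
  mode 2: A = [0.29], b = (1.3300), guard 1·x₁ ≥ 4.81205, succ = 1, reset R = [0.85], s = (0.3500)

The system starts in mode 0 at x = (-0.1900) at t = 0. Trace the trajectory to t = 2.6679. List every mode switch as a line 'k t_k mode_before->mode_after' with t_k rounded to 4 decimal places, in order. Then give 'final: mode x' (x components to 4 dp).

Mode 0: guard c·x = 3.0972 hit at Δt = 1.3049 (t = 1.3049), x⁻ = (3.0972) → reset → x⁺ = (2.3745), jump to mode 2
Mode 2: guard c·x = 4.8121 hit at Δt = 1.0353 (t = 2.3402), x⁻ = (4.8120) → reset → x⁺ = (4.4402), jump to mode 1
Mode 1: flow for 0.3277 to horizon, guard not reached → x = (5.2038)

1 1.3049 0->2
2 2.3402 2->1
final: 1 5.2038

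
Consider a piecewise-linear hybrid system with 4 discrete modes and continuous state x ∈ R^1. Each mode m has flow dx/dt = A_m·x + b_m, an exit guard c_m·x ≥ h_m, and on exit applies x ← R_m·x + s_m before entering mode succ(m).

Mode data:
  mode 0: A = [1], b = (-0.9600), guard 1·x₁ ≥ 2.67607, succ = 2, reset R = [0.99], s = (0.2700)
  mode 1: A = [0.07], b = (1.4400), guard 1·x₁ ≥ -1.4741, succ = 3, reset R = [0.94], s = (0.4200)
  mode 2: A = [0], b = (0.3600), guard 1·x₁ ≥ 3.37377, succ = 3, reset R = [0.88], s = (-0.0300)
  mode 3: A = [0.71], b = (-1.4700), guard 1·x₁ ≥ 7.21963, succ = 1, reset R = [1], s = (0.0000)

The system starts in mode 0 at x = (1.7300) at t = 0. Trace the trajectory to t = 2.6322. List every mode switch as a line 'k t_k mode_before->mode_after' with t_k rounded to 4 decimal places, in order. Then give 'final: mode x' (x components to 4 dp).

1 0.8014 0->2
2 2.0638 2->3
final: 3 3.3707

Mode 0: guard c·x = 2.6761 hit at Δt = 0.8014 (t = 0.8014), x⁻ = (2.6761) → reset → x⁺ = (2.9193), jump to mode 2
Mode 2: guard c·x = 3.3738 hit at Δt = 1.2624 (t = 2.0638), x⁻ = (3.3738) → reset → x⁺ = (2.9389), jump to mode 3
Mode 3: flow for 0.5684 to horizon, guard not reached → x = (3.3707)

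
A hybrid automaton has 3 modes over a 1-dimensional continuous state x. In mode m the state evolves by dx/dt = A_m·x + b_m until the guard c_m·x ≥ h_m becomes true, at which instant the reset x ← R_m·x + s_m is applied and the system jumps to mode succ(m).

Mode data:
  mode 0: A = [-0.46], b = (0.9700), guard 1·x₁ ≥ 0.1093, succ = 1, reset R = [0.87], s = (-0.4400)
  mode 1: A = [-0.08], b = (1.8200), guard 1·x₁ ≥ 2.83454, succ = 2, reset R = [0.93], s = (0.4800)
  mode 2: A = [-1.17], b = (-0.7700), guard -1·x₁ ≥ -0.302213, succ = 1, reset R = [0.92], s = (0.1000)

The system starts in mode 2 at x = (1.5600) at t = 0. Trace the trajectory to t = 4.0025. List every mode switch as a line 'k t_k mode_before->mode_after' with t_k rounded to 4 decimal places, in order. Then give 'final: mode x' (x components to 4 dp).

1 0.7155 2->1
2 2.1694 1->2
3 3.3392 2->1
final: 1 1.5342

Mode 2: guard c·x = -0.3022 hit at Δt = 0.7155 (t = 0.7155), x⁻ = (0.3022) → reset → x⁺ = (0.3780), jump to mode 1
Mode 1: guard c·x = 2.8345 hit at Δt = 1.4539 (t = 2.1694), x⁻ = (2.8345) → reset → x⁺ = (3.1161), jump to mode 2
Mode 2: guard c·x = -0.3022 hit at Δt = 1.1698 (t = 3.3392), x⁻ = (0.3022) → reset → x⁺ = (0.3780), jump to mode 1
Mode 1: flow for 0.6633 to horizon, guard not reached → x = (1.5342)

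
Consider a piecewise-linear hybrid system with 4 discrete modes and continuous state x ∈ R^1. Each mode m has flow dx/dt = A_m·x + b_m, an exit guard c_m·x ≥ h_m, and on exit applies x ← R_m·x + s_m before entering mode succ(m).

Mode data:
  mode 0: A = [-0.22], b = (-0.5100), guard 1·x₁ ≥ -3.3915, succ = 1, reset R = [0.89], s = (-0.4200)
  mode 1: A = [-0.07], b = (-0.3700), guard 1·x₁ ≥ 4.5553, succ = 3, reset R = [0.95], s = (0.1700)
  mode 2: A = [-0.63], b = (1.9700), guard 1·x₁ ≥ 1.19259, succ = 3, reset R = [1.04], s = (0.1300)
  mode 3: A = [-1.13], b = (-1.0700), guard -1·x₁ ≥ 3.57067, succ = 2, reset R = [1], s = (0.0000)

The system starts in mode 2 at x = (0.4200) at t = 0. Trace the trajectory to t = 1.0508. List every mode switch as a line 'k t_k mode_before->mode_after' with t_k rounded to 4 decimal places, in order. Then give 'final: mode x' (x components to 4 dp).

1 0.5334 2->3
final: 3 0.3445

Mode 2: guard c·x = 1.1926 hit at Δt = 0.5334 (t = 0.5334), x⁻ = (1.1926) → reset → x⁺ = (1.3703), jump to mode 3
Mode 3: flow for 0.5174 to horizon, guard not reached → x = (0.3445)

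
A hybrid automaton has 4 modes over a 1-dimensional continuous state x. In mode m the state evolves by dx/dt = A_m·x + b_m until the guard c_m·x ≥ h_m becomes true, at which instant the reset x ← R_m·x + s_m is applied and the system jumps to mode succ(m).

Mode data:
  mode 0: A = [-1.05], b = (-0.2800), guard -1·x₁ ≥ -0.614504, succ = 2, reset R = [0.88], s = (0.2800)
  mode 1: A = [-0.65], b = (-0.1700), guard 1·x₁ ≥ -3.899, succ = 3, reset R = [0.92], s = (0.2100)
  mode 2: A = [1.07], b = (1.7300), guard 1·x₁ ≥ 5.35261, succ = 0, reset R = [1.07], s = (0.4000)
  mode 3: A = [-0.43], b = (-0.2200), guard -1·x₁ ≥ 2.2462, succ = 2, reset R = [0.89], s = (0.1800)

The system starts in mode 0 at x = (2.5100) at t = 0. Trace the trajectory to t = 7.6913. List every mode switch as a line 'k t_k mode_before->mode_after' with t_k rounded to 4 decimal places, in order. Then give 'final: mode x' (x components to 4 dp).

1 1.0931 0->2
2 2.0749 2->0
3 3.9624 0->2
4 4.9442 2->0
5 6.8317 0->2
final: 2 4.4986

Mode 0: guard c·x = -0.6145 hit at Δt = 1.0931 (t = 1.0931), x⁻ = (0.6145) → reset → x⁺ = (0.8208), jump to mode 2
Mode 2: guard c·x = 5.3526 hit at Δt = 0.9818 (t = 2.0749), x⁻ = (5.3526) → reset → x⁺ = (6.1273), jump to mode 0
Mode 0: guard c·x = -0.6145 hit at Δt = 1.8875 (t = 3.9624), x⁻ = (0.6145) → reset → x⁺ = (0.8208), jump to mode 2
Mode 2: guard c·x = 5.3526 hit at Δt = 0.9818 (t = 4.9442), x⁻ = (5.3526) → reset → x⁺ = (6.1273), jump to mode 0
Mode 0: guard c·x = -0.6145 hit at Δt = 1.8875 (t = 6.8317), x⁻ = (0.6145) → reset → x⁺ = (0.8208), jump to mode 2
Mode 2: flow for 0.8596 to horizon, guard not reached → x = (4.4986)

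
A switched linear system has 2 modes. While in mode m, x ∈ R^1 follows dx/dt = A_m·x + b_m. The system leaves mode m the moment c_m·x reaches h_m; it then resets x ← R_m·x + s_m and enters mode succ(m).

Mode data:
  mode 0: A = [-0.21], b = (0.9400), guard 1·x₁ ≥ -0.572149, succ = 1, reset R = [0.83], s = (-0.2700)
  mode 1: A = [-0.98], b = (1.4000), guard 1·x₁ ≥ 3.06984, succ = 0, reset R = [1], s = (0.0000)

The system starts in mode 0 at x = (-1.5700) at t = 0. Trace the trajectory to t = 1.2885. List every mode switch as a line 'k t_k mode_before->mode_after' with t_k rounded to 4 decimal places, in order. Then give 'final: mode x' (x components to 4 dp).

1 0.8589 0->1
final: 1 0.0019

Mode 0: guard c·x = -0.5721 hit at Δt = 0.8589 (t = 0.8589), x⁻ = (-0.5721) → reset → x⁺ = (-0.7449), jump to mode 1
Mode 1: flow for 0.4296 to horizon, guard not reached → x = (0.0019)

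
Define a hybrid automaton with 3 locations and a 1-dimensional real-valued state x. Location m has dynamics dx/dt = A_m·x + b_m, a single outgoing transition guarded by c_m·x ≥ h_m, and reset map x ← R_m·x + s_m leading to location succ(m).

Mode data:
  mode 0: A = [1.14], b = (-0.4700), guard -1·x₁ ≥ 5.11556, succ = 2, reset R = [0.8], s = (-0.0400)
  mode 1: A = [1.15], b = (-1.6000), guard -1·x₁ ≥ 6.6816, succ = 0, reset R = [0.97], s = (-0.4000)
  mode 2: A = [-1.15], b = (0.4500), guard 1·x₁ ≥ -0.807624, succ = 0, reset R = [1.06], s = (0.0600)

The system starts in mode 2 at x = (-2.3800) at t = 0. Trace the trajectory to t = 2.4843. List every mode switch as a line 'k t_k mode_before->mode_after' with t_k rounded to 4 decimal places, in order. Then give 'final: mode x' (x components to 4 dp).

1 0.7286 2->0
2 2.0624 0->2
final: 2 -2.3934

Mode 2: guard c·x = -0.8076 hit at Δt = 0.7286 (t = 0.7286), x⁻ = (-0.8076) → reset → x⁺ = (-0.7961), jump to mode 0
Mode 0: guard c·x = 5.1156 hit at Δt = 1.3338 (t = 2.0624), x⁻ = (-5.1156) → reset → x⁺ = (-4.1324), jump to mode 2
Mode 2: flow for 0.4219 to horizon, guard not reached → x = (-2.3934)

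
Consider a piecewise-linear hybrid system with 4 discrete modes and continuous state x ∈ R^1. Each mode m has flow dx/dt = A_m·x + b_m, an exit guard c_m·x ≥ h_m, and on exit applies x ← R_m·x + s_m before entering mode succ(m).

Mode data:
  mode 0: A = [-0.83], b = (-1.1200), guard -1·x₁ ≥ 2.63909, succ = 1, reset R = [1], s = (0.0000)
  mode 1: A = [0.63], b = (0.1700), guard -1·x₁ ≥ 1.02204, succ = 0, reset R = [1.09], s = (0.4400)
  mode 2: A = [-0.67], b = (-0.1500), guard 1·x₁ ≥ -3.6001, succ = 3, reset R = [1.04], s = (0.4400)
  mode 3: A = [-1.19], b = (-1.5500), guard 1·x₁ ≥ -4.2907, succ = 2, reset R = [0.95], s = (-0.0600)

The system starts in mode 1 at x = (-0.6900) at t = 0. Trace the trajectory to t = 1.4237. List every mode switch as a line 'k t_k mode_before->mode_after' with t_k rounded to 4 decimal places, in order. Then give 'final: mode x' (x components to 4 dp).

Mode 1: guard c·x = 1.0220 hit at Δt = 0.9244 (t = 0.9244), x⁻ = (-1.0220) → reset → x⁺ = (-0.6740), jump to mode 0
Mode 0: flow for 0.4993 to horizon, guard not reached → x = (-0.9032)

1 0.9244 1->0
final: 0 -0.9032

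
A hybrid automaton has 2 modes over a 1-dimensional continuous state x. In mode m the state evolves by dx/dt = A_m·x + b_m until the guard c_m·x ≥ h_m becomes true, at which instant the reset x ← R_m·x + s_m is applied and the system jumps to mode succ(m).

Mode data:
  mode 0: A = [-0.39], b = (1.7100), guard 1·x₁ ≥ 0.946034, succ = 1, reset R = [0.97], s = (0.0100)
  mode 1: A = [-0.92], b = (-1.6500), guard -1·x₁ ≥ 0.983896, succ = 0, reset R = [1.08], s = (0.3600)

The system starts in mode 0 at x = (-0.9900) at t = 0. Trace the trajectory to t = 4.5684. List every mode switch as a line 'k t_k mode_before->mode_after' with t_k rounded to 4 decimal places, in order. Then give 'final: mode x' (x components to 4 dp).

1 1.1452 0->1
2 2.4629 1->0
3 3.4672 0->1
final: 1 -0.8055

Mode 0: guard c·x = 0.9460 hit at Δt = 1.1452 (t = 1.1452), x⁻ = (0.9460) → reset → x⁺ = (0.9277), jump to mode 1
Mode 1: guard c·x = 0.9839 hit at Δt = 1.3177 (t = 2.4629), x⁻ = (-0.9839) → reset → x⁺ = (-0.7026), jump to mode 0
Mode 0: guard c·x = 0.9460 hit at Δt = 1.0043 (t = 3.4672), x⁻ = (0.9460) → reset → x⁺ = (0.9277), jump to mode 1
Mode 1: flow for 1.1012 to horizon, guard not reached → x = (-0.8055)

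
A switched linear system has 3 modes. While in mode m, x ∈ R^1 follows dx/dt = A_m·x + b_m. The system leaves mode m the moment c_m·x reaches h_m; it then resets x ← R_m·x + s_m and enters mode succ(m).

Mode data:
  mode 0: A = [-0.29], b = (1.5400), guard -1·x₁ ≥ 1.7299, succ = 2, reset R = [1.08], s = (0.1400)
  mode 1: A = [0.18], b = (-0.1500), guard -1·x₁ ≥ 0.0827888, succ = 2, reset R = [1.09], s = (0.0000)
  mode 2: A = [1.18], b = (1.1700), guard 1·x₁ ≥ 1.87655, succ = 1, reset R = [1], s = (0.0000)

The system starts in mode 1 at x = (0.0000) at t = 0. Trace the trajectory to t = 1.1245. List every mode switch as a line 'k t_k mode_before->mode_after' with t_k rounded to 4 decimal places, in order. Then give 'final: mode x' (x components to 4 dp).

1 0.5262 1->2
final: 2 0.8344

Mode 1: guard c·x = 0.0828 hit at Δt = 0.5262 (t = 0.5262), x⁻ = (-0.0828) → reset → x⁺ = (-0.0902), jump to mode 2
Mode 2: flow for 0.5983 to horizon, guard not reached → x = (0.8344)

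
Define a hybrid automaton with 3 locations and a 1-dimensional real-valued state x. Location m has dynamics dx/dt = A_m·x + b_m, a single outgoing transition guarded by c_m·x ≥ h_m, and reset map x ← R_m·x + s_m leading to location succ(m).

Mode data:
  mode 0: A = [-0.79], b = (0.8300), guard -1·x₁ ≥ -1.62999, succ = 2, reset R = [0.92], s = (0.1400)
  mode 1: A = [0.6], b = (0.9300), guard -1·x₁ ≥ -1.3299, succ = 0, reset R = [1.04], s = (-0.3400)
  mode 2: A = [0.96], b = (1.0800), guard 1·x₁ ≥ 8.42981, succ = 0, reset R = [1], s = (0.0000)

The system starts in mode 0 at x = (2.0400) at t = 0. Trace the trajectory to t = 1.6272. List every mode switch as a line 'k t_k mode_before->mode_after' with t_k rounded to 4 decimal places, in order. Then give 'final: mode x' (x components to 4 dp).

Mode 0: guard c·x = -1.6300 hit at Δt = 0.6774 (t = 0.6774), x⁻ = (1.6300) → reset → x⁺ = (1.6396), jump to mode 2
Mode 2: flow for 0.9498 to horizon, guard not reached → x = (5.7556)

1 0.6774 0->2
final: 2 5.7556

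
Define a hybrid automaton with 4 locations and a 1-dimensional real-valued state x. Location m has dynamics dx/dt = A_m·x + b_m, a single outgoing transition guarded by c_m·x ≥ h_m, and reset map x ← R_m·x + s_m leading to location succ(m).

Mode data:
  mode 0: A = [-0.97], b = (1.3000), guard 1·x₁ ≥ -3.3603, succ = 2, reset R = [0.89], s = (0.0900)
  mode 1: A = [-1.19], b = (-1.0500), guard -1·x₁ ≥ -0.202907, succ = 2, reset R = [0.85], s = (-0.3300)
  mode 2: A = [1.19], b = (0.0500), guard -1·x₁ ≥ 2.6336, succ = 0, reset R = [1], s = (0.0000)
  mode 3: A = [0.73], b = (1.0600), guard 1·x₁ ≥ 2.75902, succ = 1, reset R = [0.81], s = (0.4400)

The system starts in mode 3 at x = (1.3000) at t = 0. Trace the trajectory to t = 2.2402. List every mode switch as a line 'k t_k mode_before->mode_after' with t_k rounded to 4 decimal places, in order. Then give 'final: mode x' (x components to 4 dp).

Mode 3: guard c·x = 2.7590 hit at Δt = 0.5827 (t = 0.5827), x⁻ = (2.7590) → reset → x⁺ = (2.6748), jump to mode 1
Mode 1: guard c·x = -0.2029 hit at Δt = 0.9976 (t = 1.5803), x⁻ = (0.2029) → reset → x⁺ = (-0.1575), jump to mode 2
Mode 2: flow for 0.6599 to horizon, guard not reached → x = (-0.2953)

1 0.5827 3->1
2 1.5803 1->2
final: 2 -0.2953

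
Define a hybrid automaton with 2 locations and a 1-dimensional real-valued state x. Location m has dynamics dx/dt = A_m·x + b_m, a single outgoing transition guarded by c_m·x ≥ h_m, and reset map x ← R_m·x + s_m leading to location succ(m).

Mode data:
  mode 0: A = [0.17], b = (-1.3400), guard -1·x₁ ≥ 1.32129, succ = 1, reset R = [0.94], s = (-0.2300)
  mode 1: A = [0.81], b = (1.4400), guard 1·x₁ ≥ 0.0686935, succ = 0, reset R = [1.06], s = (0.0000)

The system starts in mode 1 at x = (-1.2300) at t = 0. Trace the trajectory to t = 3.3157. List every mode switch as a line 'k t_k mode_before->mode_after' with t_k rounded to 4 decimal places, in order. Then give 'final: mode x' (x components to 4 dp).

1 1.5002 1->0
2 2.4664 0->1
final: 1 -1.1694

Mode 1: guard c·x = 0.0687 hit at Δt = 1.5002 (t = 1.5002), x⁻ = (0.0687) → reset → x⁺ = (0.0728), jump to mode 0
Mode 0: guard c·x = 1.3213 hit at Δt = 0.9662 (t = 2.4664), x⁻ = (-1.3213) → reset → x⁺ = (-1.4720), jump to mode 1
Mode 1: flow for 0.8493 to horizon, guard not reached → x = (-1.1694)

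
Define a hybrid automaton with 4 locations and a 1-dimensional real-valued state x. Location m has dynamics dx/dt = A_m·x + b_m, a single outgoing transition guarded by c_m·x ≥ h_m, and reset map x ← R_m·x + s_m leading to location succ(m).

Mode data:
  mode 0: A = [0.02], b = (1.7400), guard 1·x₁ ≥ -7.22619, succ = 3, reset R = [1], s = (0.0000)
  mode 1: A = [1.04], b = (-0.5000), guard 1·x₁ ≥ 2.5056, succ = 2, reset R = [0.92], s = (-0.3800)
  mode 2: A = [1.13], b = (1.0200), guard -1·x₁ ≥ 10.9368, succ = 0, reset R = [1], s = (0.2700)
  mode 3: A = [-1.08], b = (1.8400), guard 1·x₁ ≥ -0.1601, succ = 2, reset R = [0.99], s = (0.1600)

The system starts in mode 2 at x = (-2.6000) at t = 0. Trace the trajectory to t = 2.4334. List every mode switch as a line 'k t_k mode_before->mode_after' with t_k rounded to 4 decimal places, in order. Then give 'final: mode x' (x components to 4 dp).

Mode 2: guard c·x = 10.9368 hit at Δt = 1.5725 (t = 1.5725), x⁻ = (-10.9368) → reset → x⁺ = (-10.6668), jump to mode 0
Mode 0: flow for 0.8609 to horizon, guard not reached → x = (-9.3411)

1 1.5725 2->0
final: 0 -9.3411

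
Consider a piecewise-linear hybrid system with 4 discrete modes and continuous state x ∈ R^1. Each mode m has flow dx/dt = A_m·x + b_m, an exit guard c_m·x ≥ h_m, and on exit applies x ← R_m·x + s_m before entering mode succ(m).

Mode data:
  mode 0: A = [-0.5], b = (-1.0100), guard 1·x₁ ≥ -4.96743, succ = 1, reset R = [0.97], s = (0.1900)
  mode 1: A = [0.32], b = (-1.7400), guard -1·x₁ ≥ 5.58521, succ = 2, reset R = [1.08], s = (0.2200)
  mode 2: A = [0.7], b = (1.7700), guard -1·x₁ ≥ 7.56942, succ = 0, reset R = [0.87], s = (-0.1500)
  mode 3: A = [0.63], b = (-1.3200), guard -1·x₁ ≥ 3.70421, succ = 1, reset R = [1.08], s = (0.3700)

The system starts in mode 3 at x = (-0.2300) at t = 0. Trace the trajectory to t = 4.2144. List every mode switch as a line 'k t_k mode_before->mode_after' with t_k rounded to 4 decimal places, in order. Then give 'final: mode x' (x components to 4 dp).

1 1.4507 3->1
2 2.0607 1->2
3 2.6731 2->0
4 3.6129 0->1
5 3.8967 1->2
final: 2 -6.6299

Mode 3: guard c·x = 3.7042 hit at Δt = 1.4507 (t = 1.4507), x⁻ = (-3.7042) → reset → x⁺ = (-3.6305), jump to mode 1
Mode 1: guard c·x = 5.5852 hit at Δt = 0.6100 (t = 2.0607), x⁻ = (-5.5852) → reset → x⁺ = (-5.8120), jump to mode 2
Mode 2: guard c·x = 7.5694 hit at Δt = 0.6124 (t = 2.6731), x⁻ = (-7.5694) → reset → x⁺ = (-6.7354), jump to mode 0
Mode 0: guard c·x = -4.9674 hit at Δt = 0.9398 (t = 3.6129), x⁻ = (-4.9674) → reset → x⁺ = (-4.6284), jump to mode 1
Mode 1: guard c·x = 5.5852 hit at Δt = 0.2838 (t = 3.8967), x⁻ = (-5.5852) → reset → x⁺ = (-5.8120), jump to mode 2
Mode 2: flow for 0.3177 to horizon, guard not reached → x = (-6.6299)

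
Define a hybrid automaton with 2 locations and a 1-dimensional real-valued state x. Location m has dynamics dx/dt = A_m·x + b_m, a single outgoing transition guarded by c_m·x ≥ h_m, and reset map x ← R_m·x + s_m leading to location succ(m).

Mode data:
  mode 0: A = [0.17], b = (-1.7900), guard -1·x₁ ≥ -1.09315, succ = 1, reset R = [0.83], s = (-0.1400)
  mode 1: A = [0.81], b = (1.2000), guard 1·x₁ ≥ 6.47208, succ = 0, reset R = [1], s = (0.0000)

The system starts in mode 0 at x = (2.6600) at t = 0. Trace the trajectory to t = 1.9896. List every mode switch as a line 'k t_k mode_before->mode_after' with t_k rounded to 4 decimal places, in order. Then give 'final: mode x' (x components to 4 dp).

Mode 0: guard c·x = -1.0932 hit at Δt = 1.0681 (t = 1.0681), x⁻ = (1.0932) → reset → x⁺ = (0.7673), jump to mode 1
Mode 1: flow for 0.9215 to horizon, guard not reached → x = (3.2622)

1 1.0681 0->1
final: 1 3.2622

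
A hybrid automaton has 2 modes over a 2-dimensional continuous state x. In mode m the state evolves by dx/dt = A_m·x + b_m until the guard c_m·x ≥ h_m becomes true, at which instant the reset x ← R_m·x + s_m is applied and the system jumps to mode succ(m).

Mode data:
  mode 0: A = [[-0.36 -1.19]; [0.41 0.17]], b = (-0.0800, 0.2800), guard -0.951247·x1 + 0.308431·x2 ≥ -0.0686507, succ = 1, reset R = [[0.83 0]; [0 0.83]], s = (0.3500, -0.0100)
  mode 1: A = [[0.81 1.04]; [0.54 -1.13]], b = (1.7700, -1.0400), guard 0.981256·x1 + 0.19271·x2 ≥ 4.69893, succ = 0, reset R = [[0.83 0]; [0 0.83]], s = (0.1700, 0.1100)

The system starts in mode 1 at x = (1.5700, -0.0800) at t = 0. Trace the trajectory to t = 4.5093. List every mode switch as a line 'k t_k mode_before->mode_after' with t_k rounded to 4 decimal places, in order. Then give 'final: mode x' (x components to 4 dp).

1 0.7500 1->0
2 1.9649 0->1
3 2.6266 1->0
4 3.5696 0->1
5 4.1795 1->0
final: 0 2.9002 1.8361

Mode 1: guard c·x = 4.6989 hit at Δt = 0.7500 (t = 0.7500), x⁻ = (4.7278, 0.3098) → reset → x⁺ = (4.0941, 0.3671), jump to mode 0
Mode 0: guard c·x = -0.0687 hit at Δt = 1.2149 (t = 1.9649), x⁻ = (0.8112, 2.2793) → reset → x⁺ = (1.0233, 1.8818), jump to mode 1
Mode 1: guard c·x = 4.6989 hit at Δt = 0.6617 (t = 2.6266), x⁻ = (4.5657, 1.1354) → reset → x⁺ = (3.9595, 1.0524), jump to mode 0
Mode 0: guard c·x = -0.0687 hit at Δt = 0.9430 (t = 3.5696), x⁻ = (0.9099, 2.5838) → reset → x⁺ = (1.1053, 2.1346), jump to mode 1
Mode 1: guard c·x = 4.6989 hit at Δt = 0.6099 (t = 4.1795), x⁻ = (4.5320, 1.3072) → reset → x⁺ = (3.9315, 1.1950), jump to mode 0
Mode 0: flow for 0.3298 to horizon, guard not reached → x = (2.9002, 1.8361)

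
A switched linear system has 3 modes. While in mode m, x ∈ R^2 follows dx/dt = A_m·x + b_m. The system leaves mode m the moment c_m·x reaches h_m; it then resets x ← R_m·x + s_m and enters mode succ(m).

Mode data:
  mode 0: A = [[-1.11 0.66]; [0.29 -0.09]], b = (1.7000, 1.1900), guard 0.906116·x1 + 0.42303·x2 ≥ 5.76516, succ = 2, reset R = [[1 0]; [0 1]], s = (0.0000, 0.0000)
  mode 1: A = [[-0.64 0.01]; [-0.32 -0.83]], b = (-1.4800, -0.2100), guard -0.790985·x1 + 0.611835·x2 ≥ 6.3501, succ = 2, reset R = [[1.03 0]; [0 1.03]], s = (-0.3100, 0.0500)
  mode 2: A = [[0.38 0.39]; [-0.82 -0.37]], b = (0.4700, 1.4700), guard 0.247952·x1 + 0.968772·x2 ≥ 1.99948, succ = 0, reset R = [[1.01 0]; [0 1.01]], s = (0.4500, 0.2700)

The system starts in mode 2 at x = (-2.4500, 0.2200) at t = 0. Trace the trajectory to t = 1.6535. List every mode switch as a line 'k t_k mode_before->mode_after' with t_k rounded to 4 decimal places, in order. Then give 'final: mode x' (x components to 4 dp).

1 0.8331 2->0
final: 0 1.3203 3.6757

Mode 2: guard c·x = 1.9995 hit at Δt = 0.8331 (t = 0.8331), x⁻ = (-2.3489, 2.6651) → reset → x⁺ = (-1.9224, 2.9618), jump to mode 0
Mode 0: flow for 0.8204 to horizon, guard not reached → x = (1.3203, 3.6757)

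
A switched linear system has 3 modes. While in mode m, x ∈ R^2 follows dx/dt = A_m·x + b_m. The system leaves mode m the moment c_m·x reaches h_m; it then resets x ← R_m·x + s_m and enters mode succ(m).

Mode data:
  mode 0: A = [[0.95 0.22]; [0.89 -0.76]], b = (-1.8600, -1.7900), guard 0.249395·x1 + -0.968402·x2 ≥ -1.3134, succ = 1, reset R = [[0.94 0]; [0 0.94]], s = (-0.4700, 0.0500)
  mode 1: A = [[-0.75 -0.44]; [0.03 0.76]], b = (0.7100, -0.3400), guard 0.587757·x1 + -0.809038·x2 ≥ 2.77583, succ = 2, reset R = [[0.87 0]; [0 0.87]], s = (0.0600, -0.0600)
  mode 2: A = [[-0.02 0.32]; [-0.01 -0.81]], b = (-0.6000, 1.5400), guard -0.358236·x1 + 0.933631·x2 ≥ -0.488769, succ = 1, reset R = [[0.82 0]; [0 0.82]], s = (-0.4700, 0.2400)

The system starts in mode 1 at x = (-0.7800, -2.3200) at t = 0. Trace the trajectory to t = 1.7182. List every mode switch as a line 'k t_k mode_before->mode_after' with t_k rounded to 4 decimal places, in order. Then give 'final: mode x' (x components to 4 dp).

Mode 1: guard c·x = 2.7758 hit at Δt = 0.4122 (t = 0.4122), x⁻ = (0.1210, -3.3431) → reset → x⁺ = (0.1653, -2.9685), jump to mode 2
Mode 2: guard c·x = -0.4888 hit at Δt = 0.7329 (t = 1.1451), x⁻ = (-0.6853, -0.7865) → reset → x⁺ = (-1.0319, -0.4049), jump to mode 1
Mode 1: flow for 0.5731 to horizon, guard not reached → x = (-0.2084, -0.8837)

1 0.4122 1->2
2 1.1451 2->1
final: 1 -0.2084 -0.8837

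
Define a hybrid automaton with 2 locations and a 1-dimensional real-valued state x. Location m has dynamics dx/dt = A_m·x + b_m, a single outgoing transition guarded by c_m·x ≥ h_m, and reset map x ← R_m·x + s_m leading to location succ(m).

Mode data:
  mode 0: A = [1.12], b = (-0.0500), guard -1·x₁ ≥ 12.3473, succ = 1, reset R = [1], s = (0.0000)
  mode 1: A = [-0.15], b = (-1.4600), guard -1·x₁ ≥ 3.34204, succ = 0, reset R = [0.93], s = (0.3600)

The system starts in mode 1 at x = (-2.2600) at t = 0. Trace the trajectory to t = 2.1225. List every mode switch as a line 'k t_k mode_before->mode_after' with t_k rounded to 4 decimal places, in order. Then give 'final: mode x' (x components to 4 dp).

Mode 1: guard c·x = 3.3420 hit at Δt = 1.0427 (t = 1.0427), x⁻ = (-3.3420) → reset → x⁺ = (-2.7481), jump to mode 0
Mode 0: flow for 1.0798 to horizon, guard not reached → x = (-9.3150)

1 1.0427 1->0
final: 0 -9.3150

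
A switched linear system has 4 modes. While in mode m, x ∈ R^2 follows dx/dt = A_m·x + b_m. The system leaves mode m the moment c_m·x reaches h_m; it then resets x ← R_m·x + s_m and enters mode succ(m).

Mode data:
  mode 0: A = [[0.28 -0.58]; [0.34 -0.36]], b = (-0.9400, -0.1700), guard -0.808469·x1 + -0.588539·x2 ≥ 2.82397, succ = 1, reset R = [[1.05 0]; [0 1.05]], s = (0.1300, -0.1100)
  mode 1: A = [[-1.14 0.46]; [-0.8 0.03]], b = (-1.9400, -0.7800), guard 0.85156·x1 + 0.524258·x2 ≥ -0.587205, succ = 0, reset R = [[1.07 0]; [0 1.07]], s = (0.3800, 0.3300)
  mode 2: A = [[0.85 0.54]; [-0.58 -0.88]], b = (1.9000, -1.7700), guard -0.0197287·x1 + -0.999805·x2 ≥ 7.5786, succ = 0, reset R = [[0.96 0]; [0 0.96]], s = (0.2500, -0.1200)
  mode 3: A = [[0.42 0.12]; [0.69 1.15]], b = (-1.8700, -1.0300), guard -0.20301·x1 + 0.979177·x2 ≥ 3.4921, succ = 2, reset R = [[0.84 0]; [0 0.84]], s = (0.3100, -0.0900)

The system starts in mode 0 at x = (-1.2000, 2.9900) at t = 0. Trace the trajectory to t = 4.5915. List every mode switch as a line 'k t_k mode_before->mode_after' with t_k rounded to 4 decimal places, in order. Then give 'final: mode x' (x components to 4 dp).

Mode 0: guard c·x = 2.8240 hit at Δt = 1.0541 (t = 1.0541), x⁻ = (-4.2554, 1.0473) → reset → x⁺ = (-4.3382, 0.9897), jump to mode 1
Mode 1: guard c·x = -0.5872 hit at Δt = 0.8358 (t = 1.8899), x⁻ = (-2.2291, 2.5007) → reset → x⁺ = (-2.0052, 3.0058), jump to mode 0
Mode 0: guard c·x = 2.8240 hit at Δt = 0.7925 (t = 2.6824), x⁻ = (-4.4859, 1.3639) → reset → x⁺ = (-4.5802, 1.3221), jump to mode 1
Mode 1: guard c·x = -0.5872 hit at Δt = 0.7420 (t = 3.4244), x⁻ = (-2.4149, 2.8024) → reset → x⁺ = (-2.2039, 3.3286), jump to mode 0
Mode 0: guard c·x = 2.8240 hit at Δt = 0.7415 (t = 4.1659), x⁻ = (-4.7002, 1.6583) → reset → x⁺ = (-4.8052, 1.6312), jump to mode 1
Mode 1: flow for 0.4256 to horizon, guard not reached → x = (-3.2643, 2.6857)

1 1.0541 0->1
2 1.8899 1->0
3 2.6824 0->1
4 3.4244 1->0
5 4.1659 0->1
final: 1 -3.2643 2.6857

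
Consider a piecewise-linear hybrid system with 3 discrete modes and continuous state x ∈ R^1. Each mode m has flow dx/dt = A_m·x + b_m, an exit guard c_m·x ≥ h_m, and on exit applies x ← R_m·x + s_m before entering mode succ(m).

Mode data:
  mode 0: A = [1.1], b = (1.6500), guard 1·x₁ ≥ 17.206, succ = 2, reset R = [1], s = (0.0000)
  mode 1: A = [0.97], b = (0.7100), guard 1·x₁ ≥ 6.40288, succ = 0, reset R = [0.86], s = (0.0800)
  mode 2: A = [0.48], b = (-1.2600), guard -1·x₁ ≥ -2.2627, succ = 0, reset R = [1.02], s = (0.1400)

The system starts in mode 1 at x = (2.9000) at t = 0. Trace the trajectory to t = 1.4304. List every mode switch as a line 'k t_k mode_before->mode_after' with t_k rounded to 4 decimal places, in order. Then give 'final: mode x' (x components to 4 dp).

1 0.6961 1->0
final: 0 14.3936

Mode 1: guard c·x = 6.4029 hit at Δt = 0.6961 (t = 0.6961), x⁻ = (6.4029) → reset → x⁺ = (5.5865), jump to mode 0
Mode 0: flow for 0.7343 to horizon, guard not reached → x = (14.3936)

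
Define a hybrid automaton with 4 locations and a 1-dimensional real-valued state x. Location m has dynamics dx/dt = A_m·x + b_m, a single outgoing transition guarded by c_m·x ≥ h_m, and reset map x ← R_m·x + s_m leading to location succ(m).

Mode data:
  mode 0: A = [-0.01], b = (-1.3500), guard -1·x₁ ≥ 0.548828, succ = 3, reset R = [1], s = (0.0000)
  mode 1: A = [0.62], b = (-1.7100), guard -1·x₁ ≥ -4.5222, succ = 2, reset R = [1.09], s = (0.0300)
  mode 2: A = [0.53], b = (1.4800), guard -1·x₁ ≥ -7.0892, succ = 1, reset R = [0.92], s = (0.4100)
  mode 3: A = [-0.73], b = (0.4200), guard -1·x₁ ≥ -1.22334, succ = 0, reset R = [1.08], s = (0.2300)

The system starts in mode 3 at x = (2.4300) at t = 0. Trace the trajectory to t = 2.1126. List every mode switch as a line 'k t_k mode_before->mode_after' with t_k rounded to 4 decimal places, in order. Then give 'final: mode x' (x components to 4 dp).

1 1.4405 3->0
final: 0 0.6365

Mode 3: guard c·x = -1.2233 hit at Δt = 1.4405 (t = 1.4405), x⁻ = (1.2233) → reset → x⁺ = (1.5512), jump to mode 0
Mode 0: flow for 0.6721 to horizon, guard not reached → x = (0.6365)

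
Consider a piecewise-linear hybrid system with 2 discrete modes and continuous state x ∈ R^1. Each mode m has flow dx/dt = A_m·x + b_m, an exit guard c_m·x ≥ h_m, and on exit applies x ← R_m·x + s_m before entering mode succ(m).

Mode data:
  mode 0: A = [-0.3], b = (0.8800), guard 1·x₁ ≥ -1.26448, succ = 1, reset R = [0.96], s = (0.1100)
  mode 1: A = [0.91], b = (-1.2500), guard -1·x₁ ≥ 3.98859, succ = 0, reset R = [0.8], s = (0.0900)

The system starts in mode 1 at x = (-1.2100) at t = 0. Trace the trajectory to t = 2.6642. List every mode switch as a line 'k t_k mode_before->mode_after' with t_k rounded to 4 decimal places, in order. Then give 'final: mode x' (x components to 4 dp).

1 0.8024 1->0
2 2.0120 0->1
final: 1 -3.1115

Mode 1: guard c·x = 3.9886 hit at Δt = 0.8024 (t = 0.8024), x⁻ = (-3.9886) → reset → x⁺ = (-3.1009), jump to mode 0
Mode 0: guard c·x = -1.2645 hit at Δt = 1.2096 (t = 2.0120), x⁻ = (-1.2645) → reset → x⁺ = (-1.1039), jump to mode 1
Mode 1: flow for 0.6522 to horizon, guard not reached → x = (-3.1115)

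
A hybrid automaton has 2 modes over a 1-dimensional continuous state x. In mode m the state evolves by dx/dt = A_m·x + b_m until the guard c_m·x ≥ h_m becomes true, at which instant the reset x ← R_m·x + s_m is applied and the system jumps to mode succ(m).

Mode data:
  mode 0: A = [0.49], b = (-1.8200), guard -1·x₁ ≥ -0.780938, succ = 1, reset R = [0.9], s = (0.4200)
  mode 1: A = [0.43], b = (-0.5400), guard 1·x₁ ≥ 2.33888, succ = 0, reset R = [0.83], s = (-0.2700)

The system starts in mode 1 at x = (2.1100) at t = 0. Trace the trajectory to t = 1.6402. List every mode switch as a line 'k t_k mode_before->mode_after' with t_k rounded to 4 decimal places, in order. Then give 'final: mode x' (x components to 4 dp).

1 0.5521 1->0
2 1.2903 0->1
final: 1 1.1013

Mode 1: guard c·x = 2.3389 hit at Δt = 0.5521 (t = 0.5521), x⁻ = (2.3389) → reset → x⁺ = (1.6713), jump to mode 0
Mode 0: guard c·x = -0.7809 hit at Δt = 0.7382 (t = 1.2903), x⁻ = (0.7809) → reset → x⁺ = (1.1228), jump to mode 1
Mode 1: flow for 0.3499 to horizon, guard not reached → x = (1.1013)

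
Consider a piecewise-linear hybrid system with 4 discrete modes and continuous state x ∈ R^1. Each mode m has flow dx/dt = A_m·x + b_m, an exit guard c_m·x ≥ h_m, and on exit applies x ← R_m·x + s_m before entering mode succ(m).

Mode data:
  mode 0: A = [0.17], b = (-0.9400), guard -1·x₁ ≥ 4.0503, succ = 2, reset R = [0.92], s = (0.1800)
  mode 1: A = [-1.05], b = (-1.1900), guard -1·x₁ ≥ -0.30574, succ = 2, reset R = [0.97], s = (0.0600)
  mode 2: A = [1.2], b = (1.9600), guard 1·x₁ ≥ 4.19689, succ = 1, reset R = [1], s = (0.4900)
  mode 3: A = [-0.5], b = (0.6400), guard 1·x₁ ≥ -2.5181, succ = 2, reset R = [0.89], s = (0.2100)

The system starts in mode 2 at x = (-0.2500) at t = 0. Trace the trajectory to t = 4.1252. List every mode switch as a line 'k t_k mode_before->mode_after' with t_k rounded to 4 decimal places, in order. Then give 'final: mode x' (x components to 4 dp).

1 1.1988 2->1
2 2.5296 1->2
3 3.4254 2->1
final: 1 1.6581

Mode 2: guard c·x = 4.1969 hit at Δt = 1.1988 (t = 1.1988), x⁻ = (4.1969) → reset → x⁺ = (4.6869), jump to mode 1
Mode 1: guard c·x = -0.3057 hit at Δt = 1.3308 (t = 2.5296), x⁻ = (0.3057) → reset → x⁺ = (0.3566), jump to mode 2
Mode 2: guard c·x = 4.1969 hit at Δt = 0.8958 (t = 3.4254), x⁻ = (4.1969) → reset → x⁺ = (4.6869), jump to mode 1
Mode 1: flow for 0.6998 to horizon, guard not reached → x = (1.6581)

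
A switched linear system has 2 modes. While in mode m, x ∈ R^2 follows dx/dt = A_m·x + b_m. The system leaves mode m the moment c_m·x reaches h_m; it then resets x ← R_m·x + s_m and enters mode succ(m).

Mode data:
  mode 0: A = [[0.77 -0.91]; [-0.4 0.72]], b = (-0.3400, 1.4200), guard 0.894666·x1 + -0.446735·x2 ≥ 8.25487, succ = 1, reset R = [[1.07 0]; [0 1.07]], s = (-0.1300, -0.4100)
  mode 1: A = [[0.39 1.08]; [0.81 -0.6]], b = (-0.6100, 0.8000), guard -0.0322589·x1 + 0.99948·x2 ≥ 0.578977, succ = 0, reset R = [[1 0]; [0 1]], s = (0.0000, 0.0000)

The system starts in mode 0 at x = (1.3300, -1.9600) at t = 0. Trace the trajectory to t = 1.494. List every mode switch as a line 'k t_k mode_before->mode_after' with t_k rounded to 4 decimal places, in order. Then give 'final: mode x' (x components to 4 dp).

Mode 0: guard c·x = 8.2549 hit at Δt = 1.1658 (t = 1.1658), x⁻ = (7.0830, -4.2933) → reset → x⁺ = (7.4488, -5.0038), jump to mode 1
Mode 1: flow for 0.3282 to horizon, guard not reached → x = (6.9086, -2.1598)

1 1.1658 0->1
final: 1 6.9086 -2.1598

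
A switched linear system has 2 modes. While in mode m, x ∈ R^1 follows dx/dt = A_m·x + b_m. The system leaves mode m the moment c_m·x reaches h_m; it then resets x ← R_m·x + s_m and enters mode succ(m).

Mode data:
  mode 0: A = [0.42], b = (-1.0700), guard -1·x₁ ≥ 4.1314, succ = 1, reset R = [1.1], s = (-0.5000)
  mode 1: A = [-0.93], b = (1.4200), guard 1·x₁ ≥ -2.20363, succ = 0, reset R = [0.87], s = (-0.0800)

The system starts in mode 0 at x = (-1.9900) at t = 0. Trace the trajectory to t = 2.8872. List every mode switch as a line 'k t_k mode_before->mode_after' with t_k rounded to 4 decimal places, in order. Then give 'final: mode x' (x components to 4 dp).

Mode 0: guard c·x = 4.1314 hit at Δt = 0.9204 (t = 0.9204), x⁻ = (-4.1314) → reset → x⁺ = (-5.0445), jump to mode 1
Mode 1: guard c·x = -2.2036 hit at Δt = 0.6088 (t = 1.5292), x⁻ = (-2.2036) → reset → x⁺ = (-1.9972), jump to mode 0
Mode 0: guard c·x = 4.1314 hit at Δt = 0.9166 (t = 2.4459), x⁻ = (-4.1314) → reset → x⁺ = (-5.0445), jump to mode 1
Mode 1: flow for 0.4413 to horizon, guard not reached → x = (-2.8323)

1 0.9204 0->1
2 1.5292 1->0
3 2.4459 0->1
final: 1 -2.8323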